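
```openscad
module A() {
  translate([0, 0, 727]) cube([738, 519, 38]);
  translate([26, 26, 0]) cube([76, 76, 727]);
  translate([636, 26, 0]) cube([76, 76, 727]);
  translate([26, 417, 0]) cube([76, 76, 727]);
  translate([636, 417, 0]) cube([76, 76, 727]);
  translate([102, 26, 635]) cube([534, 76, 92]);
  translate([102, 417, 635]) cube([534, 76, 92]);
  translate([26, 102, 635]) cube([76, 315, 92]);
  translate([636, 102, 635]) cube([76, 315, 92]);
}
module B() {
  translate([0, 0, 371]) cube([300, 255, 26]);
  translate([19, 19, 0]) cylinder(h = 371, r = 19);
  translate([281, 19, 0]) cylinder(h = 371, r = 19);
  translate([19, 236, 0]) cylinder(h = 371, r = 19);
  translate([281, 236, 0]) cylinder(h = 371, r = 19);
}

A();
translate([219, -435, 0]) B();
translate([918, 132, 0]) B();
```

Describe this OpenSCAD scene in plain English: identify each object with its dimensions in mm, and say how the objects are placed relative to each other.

A is a table with a 738×519 mm rectangular top, 38 mm thick, top surface at z = 765 mm, supported by four 76×76 mm square legs, each inset 26 mm from the nearest pair of top edges, running from the floor. Four apron rails, 76 mm thick and 92 mm tall, run between adjacent legs with their top edges flush with the underside of the top and their outer faces flush with the legs' outer faces.

B is a simple wooden stool: a rectangular seat 300 mm (x) by 255 mm (y), 26 mm thick, top face at z = 397 mm, on four round legs, each 38 mm in diameter. The legs rest on z = 0, each leg's axis is inset half a diameter from the nearest pair of seat edges (so the leg's bounding box is flush with the corner).

Two stools sit around the table at the −y, +x sides.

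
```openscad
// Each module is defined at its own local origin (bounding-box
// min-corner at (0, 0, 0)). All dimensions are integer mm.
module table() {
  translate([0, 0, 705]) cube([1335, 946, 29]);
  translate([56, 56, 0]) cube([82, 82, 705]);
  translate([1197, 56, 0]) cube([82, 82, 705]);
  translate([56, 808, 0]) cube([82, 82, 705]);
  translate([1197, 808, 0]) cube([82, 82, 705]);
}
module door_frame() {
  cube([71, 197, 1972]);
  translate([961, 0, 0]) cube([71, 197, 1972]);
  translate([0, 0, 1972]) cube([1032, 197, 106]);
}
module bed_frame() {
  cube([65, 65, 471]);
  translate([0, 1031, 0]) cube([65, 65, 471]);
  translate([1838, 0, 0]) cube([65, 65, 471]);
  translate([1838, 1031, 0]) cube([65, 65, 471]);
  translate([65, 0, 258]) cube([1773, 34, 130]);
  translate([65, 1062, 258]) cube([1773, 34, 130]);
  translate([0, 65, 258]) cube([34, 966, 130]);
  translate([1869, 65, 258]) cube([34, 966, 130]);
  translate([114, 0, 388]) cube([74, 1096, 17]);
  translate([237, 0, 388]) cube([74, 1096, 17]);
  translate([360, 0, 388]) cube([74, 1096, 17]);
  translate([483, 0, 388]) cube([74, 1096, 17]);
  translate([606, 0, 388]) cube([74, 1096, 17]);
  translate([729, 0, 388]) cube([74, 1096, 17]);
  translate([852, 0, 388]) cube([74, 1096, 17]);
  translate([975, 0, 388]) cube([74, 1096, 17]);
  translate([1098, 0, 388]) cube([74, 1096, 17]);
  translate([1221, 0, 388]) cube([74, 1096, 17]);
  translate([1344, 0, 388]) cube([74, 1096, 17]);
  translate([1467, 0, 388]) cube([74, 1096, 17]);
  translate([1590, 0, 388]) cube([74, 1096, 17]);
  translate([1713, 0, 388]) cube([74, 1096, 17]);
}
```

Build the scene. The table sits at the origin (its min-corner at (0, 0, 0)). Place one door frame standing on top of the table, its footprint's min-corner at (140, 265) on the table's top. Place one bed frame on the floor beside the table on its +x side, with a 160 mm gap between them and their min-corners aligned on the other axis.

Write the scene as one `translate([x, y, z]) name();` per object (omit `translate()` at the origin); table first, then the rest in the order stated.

table();
translate([140, 265, 734]) door_frame();
translate([1495, 0, 0]) bed_frame();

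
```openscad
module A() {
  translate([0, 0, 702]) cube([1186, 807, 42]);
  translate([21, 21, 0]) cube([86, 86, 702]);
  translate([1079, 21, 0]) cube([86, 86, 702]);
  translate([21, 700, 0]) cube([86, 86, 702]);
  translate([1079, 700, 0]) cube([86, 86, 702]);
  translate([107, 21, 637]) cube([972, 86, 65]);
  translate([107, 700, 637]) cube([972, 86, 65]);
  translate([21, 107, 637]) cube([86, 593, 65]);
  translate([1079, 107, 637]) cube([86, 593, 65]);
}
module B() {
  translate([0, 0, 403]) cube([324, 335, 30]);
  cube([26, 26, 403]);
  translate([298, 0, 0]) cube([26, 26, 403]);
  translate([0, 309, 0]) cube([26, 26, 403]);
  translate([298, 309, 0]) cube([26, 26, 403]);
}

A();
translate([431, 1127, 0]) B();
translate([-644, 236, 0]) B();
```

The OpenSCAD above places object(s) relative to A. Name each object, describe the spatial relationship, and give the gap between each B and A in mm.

Each stool's nearest face is 320 mm from the table's bounding box.

A is a table. B is a stool. Two stools sit around the table at the +y, −x sides. The gap between each stool and the table is 320 mm.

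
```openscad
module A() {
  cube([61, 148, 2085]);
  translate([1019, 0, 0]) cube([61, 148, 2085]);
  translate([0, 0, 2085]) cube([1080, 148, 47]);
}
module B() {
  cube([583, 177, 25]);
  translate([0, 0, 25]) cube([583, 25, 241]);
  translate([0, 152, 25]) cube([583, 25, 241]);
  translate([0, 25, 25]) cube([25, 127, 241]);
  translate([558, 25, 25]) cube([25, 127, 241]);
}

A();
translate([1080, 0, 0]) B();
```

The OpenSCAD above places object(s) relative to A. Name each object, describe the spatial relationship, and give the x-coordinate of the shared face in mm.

The door frame's +x face and the open box's −x face are both at x = 1080 mm.

A is a door frame. B is an open box. The open box is against the door frame's +x side, with their −y faces flush. The x-coordinate of the shared face is 1080 mm.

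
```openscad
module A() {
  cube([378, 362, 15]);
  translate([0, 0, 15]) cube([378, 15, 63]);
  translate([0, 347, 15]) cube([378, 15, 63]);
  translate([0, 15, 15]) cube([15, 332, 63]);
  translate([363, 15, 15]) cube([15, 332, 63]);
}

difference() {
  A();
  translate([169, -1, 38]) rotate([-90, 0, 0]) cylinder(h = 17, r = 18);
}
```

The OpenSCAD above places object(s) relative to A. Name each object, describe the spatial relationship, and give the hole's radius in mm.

The subtracted cylinder has r = 18 mm.

A is an open box. The open box has a circular hole through its front wall. The hole's radius is 18 mm.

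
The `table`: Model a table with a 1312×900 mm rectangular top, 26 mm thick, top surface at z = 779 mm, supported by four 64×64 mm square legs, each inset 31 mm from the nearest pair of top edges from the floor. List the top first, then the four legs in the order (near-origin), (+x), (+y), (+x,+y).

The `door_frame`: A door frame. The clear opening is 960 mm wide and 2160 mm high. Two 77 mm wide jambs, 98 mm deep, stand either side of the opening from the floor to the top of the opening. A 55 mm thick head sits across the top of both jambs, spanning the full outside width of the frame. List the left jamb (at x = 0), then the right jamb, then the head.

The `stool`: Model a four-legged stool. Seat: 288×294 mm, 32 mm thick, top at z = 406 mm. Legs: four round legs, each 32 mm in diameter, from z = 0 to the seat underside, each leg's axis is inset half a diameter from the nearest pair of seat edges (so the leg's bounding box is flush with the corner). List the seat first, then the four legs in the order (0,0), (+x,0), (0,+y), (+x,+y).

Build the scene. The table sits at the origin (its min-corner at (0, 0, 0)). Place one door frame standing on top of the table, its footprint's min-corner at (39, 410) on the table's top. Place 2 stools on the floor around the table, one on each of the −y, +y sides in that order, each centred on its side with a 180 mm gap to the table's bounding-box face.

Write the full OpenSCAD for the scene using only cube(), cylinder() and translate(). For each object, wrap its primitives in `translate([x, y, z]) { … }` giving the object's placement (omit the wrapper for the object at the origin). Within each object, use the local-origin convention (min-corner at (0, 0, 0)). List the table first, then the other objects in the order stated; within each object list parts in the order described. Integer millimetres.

translate([0, 0, 753]) cube([1312, 900, 26]);
translate([31, 31, 0]) cube([64, 64, 753]);
translate([1217, 31, 0]) cube([64, 64, 753]);
translate([31, 805, 0]) cube([64, 64, 753]);
translate([1217, 805, 0]) cube([64, 64, 753]);
translate([39, 410, 779]) {
  cube([77, 98, 2160]);
  translate([1037, 0, 0]) cube([77, 98, 2160]);
  translate([0, 0, 2160]) cube([1114, 98, 55]);
}
translate([512, -474, 0]) {
  translate([0, 0, 374]) cube([288, 294, 32]);
  translate([16, 16, 0]) cylinder(h = 374, r = 16);
  translate([272, 16, 0]) cylinder(h = 374, r = 16);
  translate([16, 278, 0]) cylinder(h = 374, r = 16);
  translate([272, 278, 0]) cylinder(h = 374, r = 16);
}
translate([512, 1080, 0]) {
  translate([0, 0, 374]) cube([288, 294, 32]);
  translate([16, 16, 0]) cylinder(h = 374, r = 16);
  translate([272, 16, 0]) cylinder(h = 374, r = 16);
  translate([16, 278, 0]) cylinder(h = 374, r = 16);
  translate([272, 278, 0]) cylinder(h = 374, r = 16);
}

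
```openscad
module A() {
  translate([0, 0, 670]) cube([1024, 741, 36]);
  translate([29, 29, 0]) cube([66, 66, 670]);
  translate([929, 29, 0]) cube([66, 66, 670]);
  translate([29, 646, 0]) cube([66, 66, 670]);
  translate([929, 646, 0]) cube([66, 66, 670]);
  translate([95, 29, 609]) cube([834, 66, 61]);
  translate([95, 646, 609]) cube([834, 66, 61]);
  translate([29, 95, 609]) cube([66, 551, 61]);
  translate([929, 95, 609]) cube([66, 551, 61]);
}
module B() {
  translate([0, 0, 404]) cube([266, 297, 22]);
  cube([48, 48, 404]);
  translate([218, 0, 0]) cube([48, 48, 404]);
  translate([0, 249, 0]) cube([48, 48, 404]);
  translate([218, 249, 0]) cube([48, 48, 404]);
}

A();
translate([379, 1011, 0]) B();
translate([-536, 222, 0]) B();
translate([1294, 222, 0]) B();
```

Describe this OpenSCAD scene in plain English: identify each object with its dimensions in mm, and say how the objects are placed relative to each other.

A is a table: top 1024 mm (x) × 741 mm (y), 36 mm thick, upper face at z = 706 mm, on four 66×66 mm square legs, each inset 29 mm from the nearest pair of top edges, running from z = 0 to the bottom of the top. Four apron rails, 66 mm thick and 61 mm tall, run between adjacent legs with their top edges flush with the underside of the top and their outer faces flush with the legs' outer faces.

B is a four-legged stool. The seat is 266×297 mm, 22 mm thick, top at z = 426 mm. It stands on four square legs, each 48×48 mm in cross-section, from z = 0 to the seat underside, each flush with a corner of the seat.

Three stools sit around the table at the +y, −x, +x sides.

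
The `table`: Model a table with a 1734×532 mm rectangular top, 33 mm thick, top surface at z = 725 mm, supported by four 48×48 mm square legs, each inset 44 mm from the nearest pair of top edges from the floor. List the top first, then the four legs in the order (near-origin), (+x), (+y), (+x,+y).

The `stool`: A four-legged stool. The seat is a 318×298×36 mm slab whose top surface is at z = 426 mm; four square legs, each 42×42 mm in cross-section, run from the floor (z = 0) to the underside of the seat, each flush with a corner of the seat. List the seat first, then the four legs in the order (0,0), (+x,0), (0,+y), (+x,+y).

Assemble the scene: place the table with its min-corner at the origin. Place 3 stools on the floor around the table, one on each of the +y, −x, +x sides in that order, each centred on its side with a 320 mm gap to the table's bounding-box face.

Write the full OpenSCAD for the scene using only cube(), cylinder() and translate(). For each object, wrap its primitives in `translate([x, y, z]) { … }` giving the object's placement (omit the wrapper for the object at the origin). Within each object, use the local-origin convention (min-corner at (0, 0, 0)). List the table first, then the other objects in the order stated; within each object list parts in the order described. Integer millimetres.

translate([0, 0, 692]) cube([1734, 532, 33]);
translate([44, 44, 0]) cube([48, 48, 692]);
translate([1642, 44, 0]) cube([48, 48, 692]);
translate([44, 440, 0]) cube([48, 48, 692]);
translate([1642, 440, 0]) cube([48, 48, 692]);
translate([708, 852, 0]) {
  translate([0, 0, 390]) cube([318, 298, 36]);
  cube([42, 42, 390]);
  translate([276, 0, 0]) cube([42, 42, 390]);
  translate([0, 256, 0]) cube([42, 42, 390]);
  translate([276, 256, 0]) cube([42, 42, 390]);
}
translate([-638, 117, 0]) {
  translate([0, 0, 390]) cube([318, 298, 36]);
  cube([42, 42, 390]);
  translate([276, 0, 0]) cube([42, 42, 390]);
  translate([0, 256, 0]) cube([42, 42, 390]);
  translate([276, 256, 0]) cube([42, 42, 390]);
}
translate([2054, 117, 0]) {
  translate([0, 0, 390]) cube([318, 298, 36]);
  cube([42, 42, 390]);
  translate([276, 0, 0]) cube([42, 42, 390]);
  translate([0, 256, 0]) cube([42, 42, 390]);
  translate([276, 256, 0]) cube([42, 42, 390]);
}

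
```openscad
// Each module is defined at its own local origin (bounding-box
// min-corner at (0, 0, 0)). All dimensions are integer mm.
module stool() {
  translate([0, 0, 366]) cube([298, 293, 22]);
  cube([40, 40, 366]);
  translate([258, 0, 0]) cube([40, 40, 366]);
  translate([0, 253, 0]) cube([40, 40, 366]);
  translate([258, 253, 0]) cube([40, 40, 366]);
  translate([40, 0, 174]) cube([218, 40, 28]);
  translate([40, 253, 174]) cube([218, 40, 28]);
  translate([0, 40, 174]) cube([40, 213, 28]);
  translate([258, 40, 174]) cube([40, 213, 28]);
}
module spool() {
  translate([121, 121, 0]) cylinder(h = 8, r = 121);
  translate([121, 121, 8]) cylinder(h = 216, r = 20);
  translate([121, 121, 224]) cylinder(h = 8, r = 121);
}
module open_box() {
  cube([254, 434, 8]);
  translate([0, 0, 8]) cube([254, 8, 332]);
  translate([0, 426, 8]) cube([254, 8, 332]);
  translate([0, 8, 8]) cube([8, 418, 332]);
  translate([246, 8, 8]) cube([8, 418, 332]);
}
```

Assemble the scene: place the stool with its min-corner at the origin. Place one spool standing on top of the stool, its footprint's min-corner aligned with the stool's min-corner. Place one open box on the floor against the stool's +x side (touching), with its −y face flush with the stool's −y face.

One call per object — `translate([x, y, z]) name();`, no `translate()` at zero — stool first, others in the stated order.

stool();
translate([0, 0, 388]) spool();
translate([298, 0, 0]) open_box();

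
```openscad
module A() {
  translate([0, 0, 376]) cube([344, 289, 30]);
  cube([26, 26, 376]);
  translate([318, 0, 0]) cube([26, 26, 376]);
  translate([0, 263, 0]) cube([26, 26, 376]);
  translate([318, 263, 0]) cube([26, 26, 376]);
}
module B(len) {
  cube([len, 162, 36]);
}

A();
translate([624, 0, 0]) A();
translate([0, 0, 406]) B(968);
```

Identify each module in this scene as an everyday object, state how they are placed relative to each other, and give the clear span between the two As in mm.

Second stool starts at x = 624; first ends at x = 344; clear span = 624 − 344 = 280 mm.

A is a stool. B is a beam. A beam spans the tops of two stools. The clear span between the two stools is 280 mm.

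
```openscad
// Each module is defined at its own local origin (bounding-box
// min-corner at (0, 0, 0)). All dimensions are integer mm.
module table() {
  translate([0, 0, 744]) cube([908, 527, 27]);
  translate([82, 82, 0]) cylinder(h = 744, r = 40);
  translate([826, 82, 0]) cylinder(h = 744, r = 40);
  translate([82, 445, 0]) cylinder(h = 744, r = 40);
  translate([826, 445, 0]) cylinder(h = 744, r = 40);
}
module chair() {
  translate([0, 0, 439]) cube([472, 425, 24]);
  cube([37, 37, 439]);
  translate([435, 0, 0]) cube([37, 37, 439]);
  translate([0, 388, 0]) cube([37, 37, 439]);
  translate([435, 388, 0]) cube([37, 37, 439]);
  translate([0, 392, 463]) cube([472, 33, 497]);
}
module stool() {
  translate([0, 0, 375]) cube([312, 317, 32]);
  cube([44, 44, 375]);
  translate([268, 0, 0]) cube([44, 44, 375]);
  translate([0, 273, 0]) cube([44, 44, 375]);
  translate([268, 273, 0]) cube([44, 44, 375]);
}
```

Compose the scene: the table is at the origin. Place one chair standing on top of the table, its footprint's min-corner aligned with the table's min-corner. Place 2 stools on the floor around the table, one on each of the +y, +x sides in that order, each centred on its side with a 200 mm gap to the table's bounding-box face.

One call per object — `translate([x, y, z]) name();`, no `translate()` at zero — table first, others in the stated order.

table();
translate([0, 0, 771]) chair();
translate([298, 727, 0]) stool();
translate([1108, 105, 0]) stool();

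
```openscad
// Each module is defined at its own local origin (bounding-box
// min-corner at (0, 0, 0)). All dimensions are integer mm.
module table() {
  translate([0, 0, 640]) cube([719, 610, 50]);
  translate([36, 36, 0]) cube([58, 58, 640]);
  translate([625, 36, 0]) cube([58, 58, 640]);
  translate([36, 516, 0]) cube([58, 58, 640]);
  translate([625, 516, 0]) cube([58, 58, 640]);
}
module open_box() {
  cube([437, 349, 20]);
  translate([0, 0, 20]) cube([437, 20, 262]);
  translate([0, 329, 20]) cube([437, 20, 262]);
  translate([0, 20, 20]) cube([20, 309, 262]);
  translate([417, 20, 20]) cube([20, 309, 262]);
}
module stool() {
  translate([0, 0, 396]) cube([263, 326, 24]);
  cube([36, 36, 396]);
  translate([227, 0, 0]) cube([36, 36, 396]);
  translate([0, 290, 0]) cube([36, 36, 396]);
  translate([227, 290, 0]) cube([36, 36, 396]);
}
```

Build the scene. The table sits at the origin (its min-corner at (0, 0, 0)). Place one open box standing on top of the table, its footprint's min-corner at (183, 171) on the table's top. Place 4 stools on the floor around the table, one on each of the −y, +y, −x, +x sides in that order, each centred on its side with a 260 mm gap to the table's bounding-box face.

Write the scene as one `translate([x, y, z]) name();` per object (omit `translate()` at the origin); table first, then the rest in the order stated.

table();
translate([183, 171, 690]) open_box();
translate([228, -586, 0]) stool();
translate([228, 870, 0]) stool();
translate([-523, 142, 0]) stool();
translate([979, 142, 0]) stool();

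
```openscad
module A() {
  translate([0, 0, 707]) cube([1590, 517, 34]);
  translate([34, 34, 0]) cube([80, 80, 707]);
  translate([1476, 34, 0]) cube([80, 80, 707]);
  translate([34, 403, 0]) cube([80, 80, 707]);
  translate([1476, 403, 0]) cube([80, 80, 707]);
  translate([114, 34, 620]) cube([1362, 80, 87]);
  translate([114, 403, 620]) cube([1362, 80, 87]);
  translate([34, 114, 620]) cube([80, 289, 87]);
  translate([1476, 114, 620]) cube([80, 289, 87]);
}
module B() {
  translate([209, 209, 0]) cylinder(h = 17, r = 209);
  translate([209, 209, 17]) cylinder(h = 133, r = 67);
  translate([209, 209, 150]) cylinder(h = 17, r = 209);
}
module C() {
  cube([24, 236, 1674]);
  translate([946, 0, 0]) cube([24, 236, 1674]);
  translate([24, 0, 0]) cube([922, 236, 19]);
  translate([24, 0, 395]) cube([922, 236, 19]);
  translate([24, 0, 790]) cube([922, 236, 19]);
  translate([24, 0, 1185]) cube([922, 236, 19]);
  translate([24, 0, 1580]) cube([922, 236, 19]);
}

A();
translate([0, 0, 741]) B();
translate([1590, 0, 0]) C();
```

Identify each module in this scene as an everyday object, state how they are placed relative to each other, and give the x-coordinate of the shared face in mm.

A is a table. B is a spool. C is a bookshelf. The spool is on top of the table. The bookshelf is against the table's +x side, with their −y faces flush. The x-coordinate of the shared face is 1590 mm.

The table's +x face and the bookshelf's −x face are both at x = 1590 mm.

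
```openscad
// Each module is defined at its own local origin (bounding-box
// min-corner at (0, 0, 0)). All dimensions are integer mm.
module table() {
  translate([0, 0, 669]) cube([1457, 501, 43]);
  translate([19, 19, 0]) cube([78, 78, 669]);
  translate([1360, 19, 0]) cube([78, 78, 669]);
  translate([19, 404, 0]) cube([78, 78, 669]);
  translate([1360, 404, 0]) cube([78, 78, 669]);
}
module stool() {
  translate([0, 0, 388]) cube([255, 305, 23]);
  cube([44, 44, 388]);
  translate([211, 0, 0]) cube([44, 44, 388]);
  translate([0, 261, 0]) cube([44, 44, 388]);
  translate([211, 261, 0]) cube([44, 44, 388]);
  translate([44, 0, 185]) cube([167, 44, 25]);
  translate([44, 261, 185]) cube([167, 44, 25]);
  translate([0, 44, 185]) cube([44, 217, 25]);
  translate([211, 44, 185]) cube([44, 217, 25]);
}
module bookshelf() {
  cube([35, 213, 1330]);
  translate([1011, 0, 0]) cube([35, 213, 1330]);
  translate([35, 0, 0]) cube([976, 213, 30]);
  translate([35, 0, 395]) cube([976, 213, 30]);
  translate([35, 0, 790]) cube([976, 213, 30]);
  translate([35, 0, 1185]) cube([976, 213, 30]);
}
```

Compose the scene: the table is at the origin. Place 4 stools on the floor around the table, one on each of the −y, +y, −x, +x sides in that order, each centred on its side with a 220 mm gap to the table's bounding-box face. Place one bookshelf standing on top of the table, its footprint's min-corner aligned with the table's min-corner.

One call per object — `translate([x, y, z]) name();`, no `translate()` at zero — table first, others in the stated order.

table();
translate([601, -525, 0]) stool();
translate([601, 721, 0]) stool();
translate([-475, 98, 0]) stool();
translate([1677, 98, 0]) stool();
translate([0, 0, 712]) bookshelf();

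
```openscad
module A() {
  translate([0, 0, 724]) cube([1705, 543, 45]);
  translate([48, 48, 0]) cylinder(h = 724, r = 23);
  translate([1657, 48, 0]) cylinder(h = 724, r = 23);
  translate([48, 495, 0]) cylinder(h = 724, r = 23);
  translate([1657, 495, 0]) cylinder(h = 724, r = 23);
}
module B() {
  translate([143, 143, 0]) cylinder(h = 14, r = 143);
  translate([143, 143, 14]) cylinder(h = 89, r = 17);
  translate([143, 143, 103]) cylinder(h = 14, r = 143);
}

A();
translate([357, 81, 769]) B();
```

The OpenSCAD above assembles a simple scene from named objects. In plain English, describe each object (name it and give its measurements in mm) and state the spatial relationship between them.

A is a rectangular dining table. The top is 1705×543×45 mm with its upper surface at z = 769 mm. It stands on four round legs of 46 mm diameter, each leg's bounding box inset 25 mm from the nearest pair of top edges, running from the floor to the underside of the top.

B is a spool: two coaxial disc flanges of radius 143 mm and thickness 14 mm, joined by a core cylinder of radius 17 mm and height 89 mm. The lower flange rests on z = 0 and the three cylinders share a vertical axis.

The spool is on top of the table.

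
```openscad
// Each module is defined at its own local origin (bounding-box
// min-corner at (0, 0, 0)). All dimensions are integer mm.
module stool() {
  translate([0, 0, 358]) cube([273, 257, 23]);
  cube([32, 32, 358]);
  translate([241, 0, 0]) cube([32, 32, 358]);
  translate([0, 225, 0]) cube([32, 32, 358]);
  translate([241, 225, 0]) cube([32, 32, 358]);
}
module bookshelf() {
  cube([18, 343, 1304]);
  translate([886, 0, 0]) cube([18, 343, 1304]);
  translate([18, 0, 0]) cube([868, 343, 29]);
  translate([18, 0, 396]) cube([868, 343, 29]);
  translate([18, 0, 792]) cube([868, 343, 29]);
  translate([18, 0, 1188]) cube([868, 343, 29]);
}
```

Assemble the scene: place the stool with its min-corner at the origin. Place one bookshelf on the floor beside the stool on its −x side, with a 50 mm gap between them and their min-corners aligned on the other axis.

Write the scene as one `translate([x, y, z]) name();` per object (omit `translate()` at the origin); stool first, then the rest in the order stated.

stool();
translate([-954, 0, 0]) bookshelf();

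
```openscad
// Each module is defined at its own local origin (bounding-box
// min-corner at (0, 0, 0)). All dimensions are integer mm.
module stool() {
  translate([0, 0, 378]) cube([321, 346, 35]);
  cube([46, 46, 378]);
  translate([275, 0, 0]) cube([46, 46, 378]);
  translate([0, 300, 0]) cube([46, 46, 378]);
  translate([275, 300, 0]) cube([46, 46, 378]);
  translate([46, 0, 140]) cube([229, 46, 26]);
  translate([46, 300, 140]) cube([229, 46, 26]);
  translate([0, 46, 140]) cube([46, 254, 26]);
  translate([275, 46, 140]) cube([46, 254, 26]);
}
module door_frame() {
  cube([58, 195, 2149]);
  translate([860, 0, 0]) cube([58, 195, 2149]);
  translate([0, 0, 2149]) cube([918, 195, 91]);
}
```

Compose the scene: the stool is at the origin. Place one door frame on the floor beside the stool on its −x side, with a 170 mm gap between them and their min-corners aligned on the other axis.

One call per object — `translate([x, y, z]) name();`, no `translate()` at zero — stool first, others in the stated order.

stool();
translate([-1088, 0, 0]) door_frame();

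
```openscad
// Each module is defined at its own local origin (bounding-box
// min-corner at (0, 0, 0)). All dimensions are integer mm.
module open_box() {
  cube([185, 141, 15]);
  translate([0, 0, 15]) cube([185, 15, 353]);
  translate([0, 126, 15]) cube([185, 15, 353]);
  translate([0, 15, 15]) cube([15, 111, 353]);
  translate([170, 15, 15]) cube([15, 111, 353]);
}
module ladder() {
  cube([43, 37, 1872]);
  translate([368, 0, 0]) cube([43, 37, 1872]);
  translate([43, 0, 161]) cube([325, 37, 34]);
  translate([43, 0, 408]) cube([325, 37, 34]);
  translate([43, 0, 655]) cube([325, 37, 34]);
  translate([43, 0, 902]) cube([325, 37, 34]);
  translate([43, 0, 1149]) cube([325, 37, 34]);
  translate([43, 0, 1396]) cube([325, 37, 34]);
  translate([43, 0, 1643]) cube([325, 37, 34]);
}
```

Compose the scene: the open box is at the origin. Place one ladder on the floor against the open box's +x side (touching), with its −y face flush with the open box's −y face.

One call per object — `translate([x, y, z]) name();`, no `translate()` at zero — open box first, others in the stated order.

open_box();
translate([185, 0, 0]) ladder();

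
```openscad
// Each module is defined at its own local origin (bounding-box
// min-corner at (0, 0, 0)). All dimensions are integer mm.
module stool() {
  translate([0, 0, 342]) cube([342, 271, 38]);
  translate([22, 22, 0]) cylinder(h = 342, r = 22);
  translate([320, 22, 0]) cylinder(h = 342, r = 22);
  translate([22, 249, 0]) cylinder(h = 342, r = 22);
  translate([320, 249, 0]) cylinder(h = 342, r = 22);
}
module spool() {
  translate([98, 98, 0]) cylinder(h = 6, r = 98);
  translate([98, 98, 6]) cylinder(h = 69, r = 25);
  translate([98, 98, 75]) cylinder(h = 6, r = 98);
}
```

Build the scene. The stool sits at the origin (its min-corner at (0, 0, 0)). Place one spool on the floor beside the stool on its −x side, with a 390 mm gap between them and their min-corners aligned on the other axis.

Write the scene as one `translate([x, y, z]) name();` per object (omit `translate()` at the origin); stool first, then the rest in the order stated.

stool();
translate([-586, 0, 0]) spool();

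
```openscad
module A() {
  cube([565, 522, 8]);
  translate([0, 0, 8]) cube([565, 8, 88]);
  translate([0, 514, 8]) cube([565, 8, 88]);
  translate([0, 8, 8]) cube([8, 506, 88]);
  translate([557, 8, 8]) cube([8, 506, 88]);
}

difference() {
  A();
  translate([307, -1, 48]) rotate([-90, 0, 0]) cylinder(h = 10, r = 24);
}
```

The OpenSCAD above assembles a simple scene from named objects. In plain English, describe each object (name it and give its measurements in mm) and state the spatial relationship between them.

A is an open storage box with external size 565×522×96 mm and wall thickness 8 mm (the base is also 8 mm thick). The base covers the whole footprint; the four walls stand on the base, with the y-facing walls full-width and the x-facing walls fitting between their inner faces.

The open box has a circular hole of radius 24 mm through its front wall, centred at (x = 307, z = 48).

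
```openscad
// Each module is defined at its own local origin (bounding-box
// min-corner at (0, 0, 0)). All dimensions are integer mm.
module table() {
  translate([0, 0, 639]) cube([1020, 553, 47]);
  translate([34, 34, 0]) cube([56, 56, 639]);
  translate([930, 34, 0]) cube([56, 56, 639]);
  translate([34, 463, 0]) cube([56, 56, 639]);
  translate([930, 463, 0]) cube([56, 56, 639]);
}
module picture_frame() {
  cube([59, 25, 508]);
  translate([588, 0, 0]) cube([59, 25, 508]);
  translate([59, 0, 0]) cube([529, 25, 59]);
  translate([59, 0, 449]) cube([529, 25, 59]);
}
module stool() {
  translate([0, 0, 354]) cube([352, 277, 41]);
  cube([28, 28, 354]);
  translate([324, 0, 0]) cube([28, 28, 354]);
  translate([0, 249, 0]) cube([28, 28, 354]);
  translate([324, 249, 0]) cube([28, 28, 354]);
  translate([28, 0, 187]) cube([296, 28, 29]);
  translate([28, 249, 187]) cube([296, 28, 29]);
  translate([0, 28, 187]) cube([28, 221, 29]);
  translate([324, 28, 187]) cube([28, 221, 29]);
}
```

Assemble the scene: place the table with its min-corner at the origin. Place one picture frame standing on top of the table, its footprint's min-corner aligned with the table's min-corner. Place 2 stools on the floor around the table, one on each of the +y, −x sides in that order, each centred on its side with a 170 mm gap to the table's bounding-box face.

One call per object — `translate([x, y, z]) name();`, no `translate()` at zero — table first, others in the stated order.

table();
translate([0, 0, 686]) picture_frame();
translate([334, 723, 0]) stool();
translate([-522, 138, 0]) stool();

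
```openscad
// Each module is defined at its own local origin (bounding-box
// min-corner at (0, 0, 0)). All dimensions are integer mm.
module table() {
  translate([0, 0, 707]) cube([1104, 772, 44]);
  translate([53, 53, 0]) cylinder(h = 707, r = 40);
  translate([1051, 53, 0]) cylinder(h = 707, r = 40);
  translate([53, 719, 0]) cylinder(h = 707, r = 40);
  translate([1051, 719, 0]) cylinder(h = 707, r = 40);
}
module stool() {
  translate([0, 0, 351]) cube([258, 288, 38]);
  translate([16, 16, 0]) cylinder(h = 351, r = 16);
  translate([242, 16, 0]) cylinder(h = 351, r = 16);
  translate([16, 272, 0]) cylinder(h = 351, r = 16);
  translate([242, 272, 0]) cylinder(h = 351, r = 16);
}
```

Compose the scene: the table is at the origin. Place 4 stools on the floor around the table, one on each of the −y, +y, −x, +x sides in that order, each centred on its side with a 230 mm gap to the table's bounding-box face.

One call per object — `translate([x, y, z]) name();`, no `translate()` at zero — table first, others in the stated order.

table();
translate([423, -518, 0]) stool();
translate([423, 1002, 0]) stool();
translate([-488, 242, 0]) stool();
translate([1334, 242, 0]) stool();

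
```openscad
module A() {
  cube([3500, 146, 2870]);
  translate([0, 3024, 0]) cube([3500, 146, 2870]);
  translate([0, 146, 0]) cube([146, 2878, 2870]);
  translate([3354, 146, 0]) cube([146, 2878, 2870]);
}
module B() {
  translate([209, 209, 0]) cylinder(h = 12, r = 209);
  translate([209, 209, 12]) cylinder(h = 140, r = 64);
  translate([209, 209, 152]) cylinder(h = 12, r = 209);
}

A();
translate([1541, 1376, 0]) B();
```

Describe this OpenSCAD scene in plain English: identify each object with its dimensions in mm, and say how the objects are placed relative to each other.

A is the wall frame of a small rectangular building: four walls, each 2870 mm tall and 146 mm thick, enclosing a footprint 3500 mm (x) by 3170 mm (y) outside-to-outside, with no floor or roof. The front and back walls (the −y and +y sides) span the full width; the two side walls fit between them.

B is a spool: two coaxial disc flanges of radius 209 mm and thickness 12 mm, joined by a core cylinder of radius 64 mm and height 140 mm. The lower flange rests on z = 0 and the three cylinders share a vertical axis.

The spool sits inside the house frame, centred.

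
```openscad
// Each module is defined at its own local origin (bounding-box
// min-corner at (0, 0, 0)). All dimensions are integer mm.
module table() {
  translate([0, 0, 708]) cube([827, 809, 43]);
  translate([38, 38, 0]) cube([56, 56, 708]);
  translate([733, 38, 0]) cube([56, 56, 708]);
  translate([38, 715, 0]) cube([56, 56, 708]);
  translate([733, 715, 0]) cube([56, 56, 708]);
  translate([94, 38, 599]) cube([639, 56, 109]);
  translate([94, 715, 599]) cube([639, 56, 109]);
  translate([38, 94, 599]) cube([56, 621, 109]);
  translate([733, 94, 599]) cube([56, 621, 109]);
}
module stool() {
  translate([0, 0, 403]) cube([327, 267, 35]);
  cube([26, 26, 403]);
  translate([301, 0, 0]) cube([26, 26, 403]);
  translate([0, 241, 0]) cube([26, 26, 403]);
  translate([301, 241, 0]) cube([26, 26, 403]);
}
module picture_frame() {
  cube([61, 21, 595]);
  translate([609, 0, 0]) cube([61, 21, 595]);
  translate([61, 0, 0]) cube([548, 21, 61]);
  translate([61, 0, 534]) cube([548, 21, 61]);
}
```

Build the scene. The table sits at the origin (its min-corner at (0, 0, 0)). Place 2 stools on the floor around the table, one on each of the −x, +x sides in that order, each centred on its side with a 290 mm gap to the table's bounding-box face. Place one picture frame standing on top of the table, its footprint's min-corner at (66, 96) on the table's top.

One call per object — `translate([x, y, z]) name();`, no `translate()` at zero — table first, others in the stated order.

table();
translate([-617, 271, 0]) stool();
translate([1117, 271, 0]) stool();
translate([66, 96, 751]) picture_frame();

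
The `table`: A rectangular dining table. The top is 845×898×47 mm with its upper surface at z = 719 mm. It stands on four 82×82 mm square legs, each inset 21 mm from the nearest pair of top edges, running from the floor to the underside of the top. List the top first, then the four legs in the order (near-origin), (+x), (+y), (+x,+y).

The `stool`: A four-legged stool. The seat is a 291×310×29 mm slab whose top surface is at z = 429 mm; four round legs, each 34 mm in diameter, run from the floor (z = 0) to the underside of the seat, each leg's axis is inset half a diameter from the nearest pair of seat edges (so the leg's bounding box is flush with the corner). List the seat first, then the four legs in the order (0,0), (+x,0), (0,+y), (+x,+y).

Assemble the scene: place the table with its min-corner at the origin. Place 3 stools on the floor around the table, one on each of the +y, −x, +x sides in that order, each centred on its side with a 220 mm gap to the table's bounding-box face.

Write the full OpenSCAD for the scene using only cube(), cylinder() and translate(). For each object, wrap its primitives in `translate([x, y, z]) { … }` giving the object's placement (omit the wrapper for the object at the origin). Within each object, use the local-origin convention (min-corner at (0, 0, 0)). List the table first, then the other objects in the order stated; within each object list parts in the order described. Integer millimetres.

translate([0, 0, 672]) cube([845, 898, 47]);
translate([21, 21, 0]) cube([82, 82, 672]);
translate([742, 21, 0]) cube([82, 82, 672]);
translate([21, 795, 0]) cube([82, 82, 672]);
translate([742, 795, 0]) cube([82, 82, 672]);
translate([277, 1118, 0]) {
  translate([0, 0, 400]) cube([291, 310, 29]);
  translate([17, 17, 0]) cylinder(h = 400, r = 17);
  translate([274, 17, 0]) cylinder(h = 400, r = 17);
  translate([17, 293, 0]) cylinder(h = 400, r = 17);
  translate([274, 293, 0]) cylinder(h = 400, r = 17);
}
translate([-511, 294, 0]) {
  translate([0, 0, 400]) cube([291, 310, 29]);
  translate([17, 17, 0]) cylinder(h = 400, r = 17);
  translate([274, 17, 0]) cylinder(h = 400, r = 17);
  translate([17, 293, 0]) cylinder(h = 400, r = 17);
  translate([274, 293, 0]) cylinder(h = 400, r = 17);
}
translate([1065, 294, 0]) {
  translate([0, 0, 400]) cube([291, 310, 29]);
  translate([17, 17, 0]) cylinder(h = 400, r = 17);
  translate([274, 17, 0]) cylinder(h = 400, r = 17);
  translate([17, 293, 0]) cylinder(h = 400, r = 17);
  translate([274, 293, 0]) cylinder(h = 400, r = 17);
}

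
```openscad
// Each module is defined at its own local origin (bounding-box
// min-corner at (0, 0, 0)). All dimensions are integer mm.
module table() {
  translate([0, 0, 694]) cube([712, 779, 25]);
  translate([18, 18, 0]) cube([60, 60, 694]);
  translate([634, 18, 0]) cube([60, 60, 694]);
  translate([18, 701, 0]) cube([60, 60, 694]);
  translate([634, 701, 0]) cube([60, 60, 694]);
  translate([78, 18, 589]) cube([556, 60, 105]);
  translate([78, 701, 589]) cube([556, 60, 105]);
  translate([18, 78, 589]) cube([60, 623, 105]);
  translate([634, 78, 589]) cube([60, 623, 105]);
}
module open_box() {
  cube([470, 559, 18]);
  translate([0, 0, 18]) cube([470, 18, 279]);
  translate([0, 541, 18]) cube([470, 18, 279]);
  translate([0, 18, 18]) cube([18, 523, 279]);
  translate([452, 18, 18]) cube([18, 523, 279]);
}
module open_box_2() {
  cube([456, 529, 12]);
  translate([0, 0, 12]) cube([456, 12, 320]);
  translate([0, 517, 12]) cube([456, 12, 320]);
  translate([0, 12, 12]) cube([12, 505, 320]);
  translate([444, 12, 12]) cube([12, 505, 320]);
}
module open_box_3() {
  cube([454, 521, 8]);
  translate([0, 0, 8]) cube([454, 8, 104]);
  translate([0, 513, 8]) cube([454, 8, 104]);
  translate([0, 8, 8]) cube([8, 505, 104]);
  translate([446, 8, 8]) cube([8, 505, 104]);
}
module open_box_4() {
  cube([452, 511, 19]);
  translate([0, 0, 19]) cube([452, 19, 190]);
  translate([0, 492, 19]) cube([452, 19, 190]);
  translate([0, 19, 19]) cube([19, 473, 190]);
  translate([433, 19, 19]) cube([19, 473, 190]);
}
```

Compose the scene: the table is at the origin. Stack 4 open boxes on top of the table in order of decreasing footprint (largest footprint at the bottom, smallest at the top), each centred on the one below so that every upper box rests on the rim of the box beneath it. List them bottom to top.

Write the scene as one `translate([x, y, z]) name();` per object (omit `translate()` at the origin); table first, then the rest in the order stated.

table();
translate([121, 110, 719]) open_box();
translate([128, 125, 1016]) open_box_2();
translate([129, 129, 1348]) open_box_3();
translate([130, 134, 1460]) open_box_4();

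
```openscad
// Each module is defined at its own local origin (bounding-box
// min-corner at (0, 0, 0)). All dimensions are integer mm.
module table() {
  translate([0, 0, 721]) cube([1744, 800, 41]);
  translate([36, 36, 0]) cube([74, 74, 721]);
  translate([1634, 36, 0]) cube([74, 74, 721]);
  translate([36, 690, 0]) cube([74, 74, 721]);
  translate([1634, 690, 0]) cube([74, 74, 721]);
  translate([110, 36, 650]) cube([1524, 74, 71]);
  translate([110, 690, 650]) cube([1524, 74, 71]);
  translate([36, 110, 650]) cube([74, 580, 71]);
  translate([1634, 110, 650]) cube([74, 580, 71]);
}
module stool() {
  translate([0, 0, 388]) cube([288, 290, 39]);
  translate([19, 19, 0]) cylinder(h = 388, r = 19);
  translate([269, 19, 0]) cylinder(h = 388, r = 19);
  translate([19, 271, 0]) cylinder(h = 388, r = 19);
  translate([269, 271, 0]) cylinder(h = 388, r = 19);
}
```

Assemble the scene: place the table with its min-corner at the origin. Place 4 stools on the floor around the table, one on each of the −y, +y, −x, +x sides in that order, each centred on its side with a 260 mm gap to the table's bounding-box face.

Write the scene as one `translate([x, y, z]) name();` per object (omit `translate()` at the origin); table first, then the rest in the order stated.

table();
translate([728, -550, 0]) stool();
translate([728, 1060, 0]) stool();
translate([-548, 255, 0]) stool();
translate([2004, 255, 0]) stool();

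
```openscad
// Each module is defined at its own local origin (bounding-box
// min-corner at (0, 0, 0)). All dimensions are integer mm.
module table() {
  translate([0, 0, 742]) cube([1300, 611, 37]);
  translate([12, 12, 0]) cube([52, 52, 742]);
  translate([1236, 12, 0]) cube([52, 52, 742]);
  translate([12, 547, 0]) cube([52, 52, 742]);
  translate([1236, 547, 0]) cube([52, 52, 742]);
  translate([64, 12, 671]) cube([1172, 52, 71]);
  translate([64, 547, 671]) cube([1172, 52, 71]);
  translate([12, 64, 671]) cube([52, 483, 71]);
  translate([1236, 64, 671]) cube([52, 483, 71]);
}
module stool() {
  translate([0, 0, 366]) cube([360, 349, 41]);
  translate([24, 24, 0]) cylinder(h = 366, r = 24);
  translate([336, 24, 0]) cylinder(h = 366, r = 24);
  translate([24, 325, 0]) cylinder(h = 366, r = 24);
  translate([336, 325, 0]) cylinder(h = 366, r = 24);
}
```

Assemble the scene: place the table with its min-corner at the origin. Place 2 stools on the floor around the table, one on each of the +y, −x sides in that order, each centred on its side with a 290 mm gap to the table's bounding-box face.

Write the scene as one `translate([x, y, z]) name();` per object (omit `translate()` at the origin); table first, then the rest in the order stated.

table();
translate([470, 901, 0]) stool();
translate([-650, 131, 0]) stool();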